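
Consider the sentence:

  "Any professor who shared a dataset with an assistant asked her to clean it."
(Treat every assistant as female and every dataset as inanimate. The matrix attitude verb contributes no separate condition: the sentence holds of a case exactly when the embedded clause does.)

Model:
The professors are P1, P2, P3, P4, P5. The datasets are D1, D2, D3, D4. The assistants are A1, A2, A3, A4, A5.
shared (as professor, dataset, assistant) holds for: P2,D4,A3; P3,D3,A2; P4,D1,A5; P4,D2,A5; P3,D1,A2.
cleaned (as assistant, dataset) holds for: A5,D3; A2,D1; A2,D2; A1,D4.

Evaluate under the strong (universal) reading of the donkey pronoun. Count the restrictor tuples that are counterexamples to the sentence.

4

"her" takes "an assistant" as antecedent and "it" takes "a dataset"; both are donkey pronouns co-varying with the restrictor.
Strong reading: for every (p,d,a) with shared(p,d,a), cleaned(a,d).
Restrictor triples: (P2,D4,A3)→cleaned(A3,D4) ✗  (P3,D1,A2)→cleaned(A2,D1) ✓  (P3,D3,A2)→cleaned(A2,D3) ✗  (P4,D1,A5)→cleaned(A5,D1) ✗  (P4,D2,A5)→cleaned(A5,D2) ✗
Counterexamples (restrictor triples failing the scope): 4.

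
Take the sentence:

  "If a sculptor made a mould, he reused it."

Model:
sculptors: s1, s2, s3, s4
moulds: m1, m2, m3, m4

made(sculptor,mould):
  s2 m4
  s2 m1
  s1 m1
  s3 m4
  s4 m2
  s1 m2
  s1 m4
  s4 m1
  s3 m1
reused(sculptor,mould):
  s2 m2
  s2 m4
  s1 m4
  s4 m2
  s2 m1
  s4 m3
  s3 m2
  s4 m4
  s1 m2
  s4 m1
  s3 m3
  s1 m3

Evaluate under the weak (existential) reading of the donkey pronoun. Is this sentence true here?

"it" takes "a mould" as antecedent — a donkey pronoun bound across the clause boundary.
Weak reading: every sculptor s with some made-mould has at least one made-mould m such that reused(s,m).
Per sculptor: s1:✓  s2:✓  s3:✗  s4:✓
s3 has no witness among its made-moulds.

False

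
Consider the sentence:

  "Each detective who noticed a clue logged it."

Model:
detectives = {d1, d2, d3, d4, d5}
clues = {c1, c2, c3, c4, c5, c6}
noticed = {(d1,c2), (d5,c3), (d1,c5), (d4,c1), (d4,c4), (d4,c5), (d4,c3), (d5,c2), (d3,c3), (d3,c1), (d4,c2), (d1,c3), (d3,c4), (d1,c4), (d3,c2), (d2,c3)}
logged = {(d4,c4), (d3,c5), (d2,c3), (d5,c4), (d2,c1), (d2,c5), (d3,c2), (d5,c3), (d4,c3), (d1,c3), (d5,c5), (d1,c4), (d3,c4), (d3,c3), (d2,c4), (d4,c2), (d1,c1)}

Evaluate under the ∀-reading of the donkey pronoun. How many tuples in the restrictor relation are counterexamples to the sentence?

"it" takes "a clue" as antecedent — a donkey pronoun bound across the clause boundary.
Strong reading: for every (d,c) with noticed(d,c), logged(d,c).
Restrictor pairs: (d1,c2) ✗  (d1,c3) ✓  (d1,c4) ✓  (d1,c5) ✗  (d2,c3) ✓  (d3,c1) ✗  (d3,c2) ✓  (d3,c3) ✓  (d3,c4) ✓  (d4,c1) ✗  (d4,c2) ✓  (d4,c3) ✓  (d4,c4) ✓  (d4,c5) ✗  (d5,c2) ✗  (d5,c3) ✓
Counterexamples (restrictor pairs failing the scope): 6.

6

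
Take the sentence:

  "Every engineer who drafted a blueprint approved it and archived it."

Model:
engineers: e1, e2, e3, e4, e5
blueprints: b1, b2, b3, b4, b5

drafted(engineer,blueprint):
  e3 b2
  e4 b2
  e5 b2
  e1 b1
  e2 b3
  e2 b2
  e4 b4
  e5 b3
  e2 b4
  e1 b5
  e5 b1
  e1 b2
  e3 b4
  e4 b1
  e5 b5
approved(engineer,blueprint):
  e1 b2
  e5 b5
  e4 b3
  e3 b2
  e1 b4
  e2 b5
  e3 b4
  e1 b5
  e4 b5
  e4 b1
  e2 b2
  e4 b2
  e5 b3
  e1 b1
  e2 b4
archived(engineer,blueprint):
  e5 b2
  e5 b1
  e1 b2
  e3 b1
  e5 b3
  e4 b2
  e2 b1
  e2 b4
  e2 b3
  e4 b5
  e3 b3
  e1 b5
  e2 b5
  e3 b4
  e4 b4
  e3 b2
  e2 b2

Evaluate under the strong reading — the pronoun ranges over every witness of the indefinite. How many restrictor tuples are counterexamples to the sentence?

7

"it" takes "a blueprint" as antecedent — a donkey pronoun bound across the clause boundary.
Strong reading: for every (e,b) with drafted(e,b), approved(e,b) ∧ archived(e,b).
Restrictor pairs: (e1,b1) ✗  (e1,b2) ✓  (e1,b5) ✓  (e2,b2) ✓  (e2,b3) ✗  (e2,b4) ✓  (e3,b2) ✓  (e3,b4) ✓  (e4,b1) ✗  (e4,b2) ✓  (e4,b4) ✗  (e5,b1) ✗  (e5,b2) ✗  (e5,b3) ✓  (e5,b5) ✗
Counterexamples (restrictor pairs failing the scope): 7.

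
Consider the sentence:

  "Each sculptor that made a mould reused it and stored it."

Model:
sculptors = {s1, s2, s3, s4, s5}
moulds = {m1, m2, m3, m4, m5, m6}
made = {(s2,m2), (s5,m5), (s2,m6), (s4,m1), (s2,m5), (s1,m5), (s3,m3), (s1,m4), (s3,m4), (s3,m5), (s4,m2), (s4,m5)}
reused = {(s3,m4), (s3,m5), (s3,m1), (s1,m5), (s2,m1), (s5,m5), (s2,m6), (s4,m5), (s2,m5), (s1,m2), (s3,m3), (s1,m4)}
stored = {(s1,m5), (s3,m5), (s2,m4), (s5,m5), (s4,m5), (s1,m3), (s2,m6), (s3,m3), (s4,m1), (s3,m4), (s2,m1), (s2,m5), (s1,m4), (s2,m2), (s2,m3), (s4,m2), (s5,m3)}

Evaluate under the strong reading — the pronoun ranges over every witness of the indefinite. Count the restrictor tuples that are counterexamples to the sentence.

"it" takes "a mould" as antecedent — a donkey pronoun bound across the clause boundary.
Strong reading: for every (s,m) with made(s,m), reused(s,m) ∧ stored(s,m).
Restrictor pairs: (s1,m4) ✓  (s1,m5) ✓  (s2,m2) ✗  (s2,m5) ✓  (s2,m6) ✓  (s3,m3) ✓  (s3,m4) ✓  (s3,m5) ✓  (s4,m1) ✗  (s4,m2) ✗  (s4,m5) ✓  (s5,m5) ✓
Counterexamples (restrictor pairs failing the scope): 3.

3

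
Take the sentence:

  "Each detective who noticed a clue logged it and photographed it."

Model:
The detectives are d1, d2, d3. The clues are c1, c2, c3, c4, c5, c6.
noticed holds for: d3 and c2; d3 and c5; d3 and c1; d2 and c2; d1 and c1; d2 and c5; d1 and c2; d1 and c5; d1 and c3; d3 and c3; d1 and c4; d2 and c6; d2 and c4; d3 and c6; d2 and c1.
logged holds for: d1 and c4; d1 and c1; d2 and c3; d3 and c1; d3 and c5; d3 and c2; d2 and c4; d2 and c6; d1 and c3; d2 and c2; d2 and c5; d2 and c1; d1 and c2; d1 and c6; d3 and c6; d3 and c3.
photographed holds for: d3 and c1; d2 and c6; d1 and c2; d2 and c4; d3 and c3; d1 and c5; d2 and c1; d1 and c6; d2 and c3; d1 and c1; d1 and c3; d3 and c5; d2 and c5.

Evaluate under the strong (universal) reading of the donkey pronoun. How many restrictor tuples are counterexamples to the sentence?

"it" takes "a clue" as antecedent — a donkey pronoun bound across the clause boundary.
Strong reading: for every (d,c) with noticed(d,c), logged(d,c) ∧ photographed(d,c).
Restrictor pairs: (d1,c1) ✓  (d1,c2) ✓  (d1,c3) ✓  (d1,c4) ✗  (d1,c5) ✗  (d2,c1) ✓  (d2,c2) ✗  (d2,c4) ✓  (d2,c5) ✓  (d2,c6) ✓  (d3,c1) ✓  (d3,c2) ✗  (d3,c3) ✓  (d3,c5) ✓  (d3,c6) ✗
Counterexamples (restrictor pairs failing the scope): 5.

5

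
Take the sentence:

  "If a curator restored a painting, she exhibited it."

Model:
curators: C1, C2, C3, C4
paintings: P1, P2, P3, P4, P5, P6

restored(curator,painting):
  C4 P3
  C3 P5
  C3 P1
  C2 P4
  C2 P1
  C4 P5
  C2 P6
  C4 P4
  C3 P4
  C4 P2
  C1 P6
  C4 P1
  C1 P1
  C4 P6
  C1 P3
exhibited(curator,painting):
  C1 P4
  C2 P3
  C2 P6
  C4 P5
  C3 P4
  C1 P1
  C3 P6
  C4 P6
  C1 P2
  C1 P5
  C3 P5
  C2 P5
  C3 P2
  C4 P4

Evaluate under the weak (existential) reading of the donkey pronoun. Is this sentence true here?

True

"it" takes "a painting" as antecedent — a donkey pronoun bound across the clause boundary.
Weak reading: every curator c with some restored-painting has at least one restored-painting p such that exhibited(c,p).
Per curator: C1:✓  C2:✓  C3:✓  C4:✓
Every curator in the restrictor has a witness.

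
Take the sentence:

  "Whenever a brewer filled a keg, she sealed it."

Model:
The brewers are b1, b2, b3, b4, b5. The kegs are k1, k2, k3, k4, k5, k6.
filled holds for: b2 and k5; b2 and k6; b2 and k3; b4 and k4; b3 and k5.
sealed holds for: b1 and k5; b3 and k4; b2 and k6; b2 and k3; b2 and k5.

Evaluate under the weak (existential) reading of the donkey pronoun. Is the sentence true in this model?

"it" takes "a keg" as antecedent — a donkey pronoun bound across the clause boundary.
Weak reading: every brewer b with some filled-keg has at least one filled-keg k such that sealed(b,k).
Per brewer: b2:✓  b3:✗  b4:✗
b3 has no witness among its filled-kegs.

False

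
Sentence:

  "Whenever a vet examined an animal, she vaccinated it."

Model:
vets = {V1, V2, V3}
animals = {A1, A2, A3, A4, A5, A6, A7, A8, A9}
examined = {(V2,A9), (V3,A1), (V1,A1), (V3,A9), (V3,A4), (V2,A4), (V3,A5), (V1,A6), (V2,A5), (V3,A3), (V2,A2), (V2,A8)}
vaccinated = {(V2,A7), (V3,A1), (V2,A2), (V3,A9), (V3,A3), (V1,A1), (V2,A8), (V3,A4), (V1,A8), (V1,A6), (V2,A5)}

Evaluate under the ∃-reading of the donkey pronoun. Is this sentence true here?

True

"it" takes "an animal" as antecedent — a donkey pronoun bound across the clause boundary.
Weak reading: every vet v with some examined-animal has at least one examined-animal a such that vaccinated(v,a).
Per vet: V1:✓  V2:✓  V3:✓
Every vet in the restrictor has a witness.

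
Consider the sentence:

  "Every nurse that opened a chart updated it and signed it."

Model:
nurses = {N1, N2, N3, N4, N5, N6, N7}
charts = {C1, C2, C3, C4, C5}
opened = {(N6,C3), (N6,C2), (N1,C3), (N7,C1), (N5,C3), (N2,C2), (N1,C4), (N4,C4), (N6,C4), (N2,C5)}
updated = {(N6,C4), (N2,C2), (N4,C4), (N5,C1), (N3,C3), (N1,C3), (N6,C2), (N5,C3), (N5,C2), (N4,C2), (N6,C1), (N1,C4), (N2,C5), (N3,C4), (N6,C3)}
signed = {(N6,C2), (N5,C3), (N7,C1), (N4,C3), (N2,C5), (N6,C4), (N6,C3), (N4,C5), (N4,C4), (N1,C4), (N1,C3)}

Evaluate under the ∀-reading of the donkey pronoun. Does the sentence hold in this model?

"it" takes "a chart" as antecedent — a donkey pronoun bound across the clause boundary.
Strong reading: for every (n,c) with opened(n,c), updated(n,c) ∧ signed(n,c).
Restrictor pairs: (N1,C3) ✓  (N1,C4) ✓  (N2,C2) ✗  (N2,C5) ✓  (N4,C4) ✓  (N5,C3) ✓  (N6,C2) ✓  (N6,C3) ✓  (N6,C4) ✓  (N7,C1) ✗
Counterexample: (N2,C2) is in opened but fails the scope.

False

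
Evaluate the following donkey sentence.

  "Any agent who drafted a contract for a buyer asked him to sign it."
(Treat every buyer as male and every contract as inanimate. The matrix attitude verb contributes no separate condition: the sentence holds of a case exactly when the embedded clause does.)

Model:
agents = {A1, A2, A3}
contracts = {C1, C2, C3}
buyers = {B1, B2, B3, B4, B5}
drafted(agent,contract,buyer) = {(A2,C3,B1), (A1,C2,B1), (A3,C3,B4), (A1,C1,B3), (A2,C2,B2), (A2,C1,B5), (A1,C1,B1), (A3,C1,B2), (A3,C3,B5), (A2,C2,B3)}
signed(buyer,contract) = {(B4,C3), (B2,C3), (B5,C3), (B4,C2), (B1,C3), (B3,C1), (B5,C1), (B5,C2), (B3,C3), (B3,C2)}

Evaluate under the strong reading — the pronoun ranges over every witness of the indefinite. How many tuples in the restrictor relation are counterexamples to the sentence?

4

"him" takes "a buyer" as antecedent and "it" takes "a contract"; both are donkey pronouns co-varying with the restrictor.
Strong reading: for every (a,c,b) with drafted(a,c,b), signed(b,c).
Restrictor triples: (A1,C1,B1)→signed(B1,C1) ✗  (A1,C1,B3)→signed(B3,C1) ✓  (A1,C2,B1)→signed(B1,C2) ✗  (A2,C1,B5)→signed(B5,C1) ✓  (A2,C2,B2)→signed(B2,C2) ✗  (A2,C2,B3)→signed(B3,C2) ✓  (A2,C3,B1)→signed(B1,C3) ✓  (A3,C1,B2)→signed(B2,C1) ✗  (A3,C3,B4)→signed(B4,C3) ✓  (A3,C3,B5)→signed(B5,C3) ✓
Counterexamples (restrictor triples failing the scope): 4.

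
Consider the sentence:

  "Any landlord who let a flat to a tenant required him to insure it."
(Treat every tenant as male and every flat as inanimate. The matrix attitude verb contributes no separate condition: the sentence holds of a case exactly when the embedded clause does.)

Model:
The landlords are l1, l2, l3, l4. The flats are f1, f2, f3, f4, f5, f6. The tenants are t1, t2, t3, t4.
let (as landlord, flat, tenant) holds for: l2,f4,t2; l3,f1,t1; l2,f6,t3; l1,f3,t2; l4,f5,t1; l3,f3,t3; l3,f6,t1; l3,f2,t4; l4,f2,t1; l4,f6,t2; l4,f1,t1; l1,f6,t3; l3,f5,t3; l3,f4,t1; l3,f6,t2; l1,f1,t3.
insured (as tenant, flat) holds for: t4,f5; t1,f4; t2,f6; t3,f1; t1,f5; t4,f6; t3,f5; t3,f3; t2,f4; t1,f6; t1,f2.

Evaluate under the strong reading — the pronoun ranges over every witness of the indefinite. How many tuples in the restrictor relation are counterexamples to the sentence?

"him" takes "a tenant" as antecedent and "it" takes "a flat"; both are donkey pronouns co-varying with the restrictor.
Strong reading: for every (l,f,t) with let(l,f,t), insured(t,f).
Restrictor triples: (l1,f1,t3)→insured(t3,f1) ✓  (l1,f3,t2)→insured(t2,f3) ✗  (l1,f6,t3)→insured(t3,f6) ✗  (l2,f4,t2)→insured(t2,f4) ✓  (l2,f6,t3)→insured(t3,f6) ✗  (l3,f1,t1)→insured(t1,f1) ✗  (l3,f2,t4)→insured(t4,f2) ✗  (l3,f3,t3)→insured(t3,f3) ✓  (l3,f4,t1)→insured(t1,f4) ✓  (l3,f5,t3)→insured(t3,f5) ✓  (l3,f6,t1)→insured(t1,f6) ✓  (l3,f6,t2)→insured(t2,f6) ✓  (l4,f1,t1)→insured(t1,f1) ✗  (l4,f2,t1)→insured(t1,f2) ✓  (l4,f5,t1)→insured(t1,f5) ✓  (l4,f6,t2)→insured(t2,f6) ✓
Counterexamples (restrictor triples failing the scope): 6.

6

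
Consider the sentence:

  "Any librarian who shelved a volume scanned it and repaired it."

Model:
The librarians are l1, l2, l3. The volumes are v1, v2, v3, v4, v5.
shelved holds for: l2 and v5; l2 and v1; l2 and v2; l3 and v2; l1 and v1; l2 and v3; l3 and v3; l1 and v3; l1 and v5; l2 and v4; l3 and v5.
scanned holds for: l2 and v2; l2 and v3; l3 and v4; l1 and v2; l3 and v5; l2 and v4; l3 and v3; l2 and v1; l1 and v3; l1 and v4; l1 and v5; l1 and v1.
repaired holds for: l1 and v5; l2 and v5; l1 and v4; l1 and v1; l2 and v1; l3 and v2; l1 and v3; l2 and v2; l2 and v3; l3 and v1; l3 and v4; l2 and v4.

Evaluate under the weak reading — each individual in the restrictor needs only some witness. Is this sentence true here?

"it" takes "a volume" as antecedent — a donkey pronoun bound across the clause boundary.
Weak reading: every librarian l with some shelved-volume has at least one shelved-volume v such that scanned(l,v) ∧ repaired(l,v).
Per librarian: l1:✓  l2:✓  l3:✗
l3 has no witness among its shelved-volumes.

False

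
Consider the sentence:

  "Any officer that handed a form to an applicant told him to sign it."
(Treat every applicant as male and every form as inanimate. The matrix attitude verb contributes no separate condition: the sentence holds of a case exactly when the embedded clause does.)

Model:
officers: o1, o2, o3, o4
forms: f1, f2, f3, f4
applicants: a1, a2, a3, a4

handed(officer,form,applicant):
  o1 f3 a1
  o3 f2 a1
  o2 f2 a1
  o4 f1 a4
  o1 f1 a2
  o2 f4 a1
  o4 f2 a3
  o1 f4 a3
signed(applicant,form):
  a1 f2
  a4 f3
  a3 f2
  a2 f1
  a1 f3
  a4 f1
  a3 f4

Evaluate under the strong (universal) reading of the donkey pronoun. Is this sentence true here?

"him" takes "an applicant" as antecedent and "it" takes "a form"; both are donkey pronouns co-varying with the restrictor.
Strong reading: for every (o,f,a) with handed(o,f,a), signed(a,f).
Restrictor triples: (o1,f1,a2)→signed(a2,f1) ✓  (o1,f3,a1)→signed(a1,f3) ✓  (o1,f4,a3)→signed(a3,f4) ✓  (o2,f2,a1)→signed(a1,f2) ✓  (o2,f4,a1)→signed(a1,f4) ✗  (o3,f2,a1)→signed(a1,f2) ✓  (o4,f1,a4)→signed(a4,f1) ✓  (o4,f2,a3)→signed(a3,f2) ✓
Counterexample: (o2,f4,a1) — signed(a1,f4) does not hold.

False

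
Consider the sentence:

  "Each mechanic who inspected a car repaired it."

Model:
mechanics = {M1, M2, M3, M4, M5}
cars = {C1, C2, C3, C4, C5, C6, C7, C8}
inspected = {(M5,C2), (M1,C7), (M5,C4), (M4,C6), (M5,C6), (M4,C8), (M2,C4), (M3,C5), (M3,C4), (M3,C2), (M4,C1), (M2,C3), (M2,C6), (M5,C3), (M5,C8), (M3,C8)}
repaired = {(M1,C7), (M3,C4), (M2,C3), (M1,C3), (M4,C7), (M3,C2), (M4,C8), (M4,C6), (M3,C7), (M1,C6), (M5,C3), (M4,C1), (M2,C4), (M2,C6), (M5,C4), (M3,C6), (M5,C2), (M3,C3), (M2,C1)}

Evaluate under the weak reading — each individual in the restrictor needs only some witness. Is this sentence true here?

"it" takes "a car" as antecedent — a donkey pronoun bound across the clause boundary.
Weak reading: every mechanic m with some inspected-car has at least one inspected-car c such that repaired(m,c).
Per mechanic: M1:✓  M2:✓  M3:✓  M4:✓  M5:✓
Every mechanic in the restrictor has a witness.

True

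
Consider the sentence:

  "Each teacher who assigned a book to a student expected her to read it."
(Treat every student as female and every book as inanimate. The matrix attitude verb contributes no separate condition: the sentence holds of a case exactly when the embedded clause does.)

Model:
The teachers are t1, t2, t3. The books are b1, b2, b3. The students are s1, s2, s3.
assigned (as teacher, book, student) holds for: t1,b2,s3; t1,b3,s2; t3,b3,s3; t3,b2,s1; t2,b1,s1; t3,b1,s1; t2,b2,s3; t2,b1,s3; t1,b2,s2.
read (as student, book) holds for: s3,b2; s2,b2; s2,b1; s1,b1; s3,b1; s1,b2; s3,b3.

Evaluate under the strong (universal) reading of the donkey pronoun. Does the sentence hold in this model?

"her" takes "a student" as antecedent and "it" takes "a book"; both are donkey pronouns co-varying with the restrictor.
Strong reading: for every (t,b,s) with assigned(t,b,s), read(s,b).
Restrictor triples: (t1,b2,s2)→read(s2,b2) ✓  (t1,b2,s3)→read(s3,b2) ✓  (t1,b3,s2)→read(s2,b3) ✗  (t2,b1,s1)→read(s1,b1) ✓  (t2,b1,s3)→read(s3,b1) ✓  (t2,b2,s3)→read(s3,b2) ✓  (t3,b1,s1)→read(s1,b1) ✓  (t3,b2,s1)→read(s1,b2) ✓  (t3,b3,s3)→read(s3,b3) ✓
Counterexample: (t1,b3,s2) — read(s2,b3) does not hold.

False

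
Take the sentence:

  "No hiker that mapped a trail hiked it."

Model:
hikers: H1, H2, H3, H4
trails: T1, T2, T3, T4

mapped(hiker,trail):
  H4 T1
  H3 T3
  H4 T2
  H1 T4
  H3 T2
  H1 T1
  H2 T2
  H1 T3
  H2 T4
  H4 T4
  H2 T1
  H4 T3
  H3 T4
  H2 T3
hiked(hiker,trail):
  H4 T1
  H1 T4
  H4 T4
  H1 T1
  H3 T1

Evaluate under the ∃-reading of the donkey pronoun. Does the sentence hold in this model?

"it" takes "a trail" as antecedent — a donkey pronoun bound across the clause boundary.
Truth condition: for no (h,t) with mapped(h,t) does hiked(h,t) hold.
Restrictor pairs — does the scope hold? (H1,T1):holds  (H1,T3):fails  (H1,T4):holds  (H2,T1):fails  (H2,T2):fails  (H2,T3):fails  (H2,T4):fails  (H3,T2):fails  (H3,T3):fails  (H3,T4):fails  (H4,T1):holds  (H4,T2):fails  (H4,T3):fails  (H4,T4):holds
Scope holds for 4 pair(s), so the sentence is false.

False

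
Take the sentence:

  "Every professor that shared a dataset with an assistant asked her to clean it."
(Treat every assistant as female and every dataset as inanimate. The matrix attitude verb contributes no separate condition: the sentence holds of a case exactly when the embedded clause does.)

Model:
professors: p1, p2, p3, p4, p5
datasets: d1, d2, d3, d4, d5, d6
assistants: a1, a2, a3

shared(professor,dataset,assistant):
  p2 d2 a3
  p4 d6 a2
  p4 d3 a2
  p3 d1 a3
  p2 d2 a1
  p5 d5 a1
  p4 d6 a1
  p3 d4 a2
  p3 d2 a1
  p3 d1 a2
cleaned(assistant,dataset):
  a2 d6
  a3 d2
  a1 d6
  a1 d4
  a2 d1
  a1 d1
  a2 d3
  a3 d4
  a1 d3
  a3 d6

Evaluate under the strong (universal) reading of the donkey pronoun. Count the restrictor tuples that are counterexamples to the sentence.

"her" takes "an assistant" as antecedent and "it" takes "a dataset"; both are donkey pronouns co-varying with the restrictor.
Strong reading: for every (p,d,a) with shared(p,d,a), cleaned(a,d).
Restrictor triples: (p2,d2,a1)→cleaned(a1,d2) ✗  (p2,d2,a3)→cleaned(a3,d2) ✓  (p3,d1,a2)→cleaned(a2,d1) ✓  (p3,d1,a3)→cleaned(a3,d1) ✗  (p3,d2,a1)→cleaned(a1,d2) ✗  (p3,d4,a2)→cleaned(a2,d4) ✗  (p4,d3,a2)→cleaned(a2,d3) ✓  (p4,d6,a1)→cleaned(a1,d6) ✓  (p4,d6,a2)→cleaned(a2,d6) ✓  (p5,d5,a1)→cleaned(a1,d5) ✗
Counterexamples (restrictor triples failing the scope): 5.

5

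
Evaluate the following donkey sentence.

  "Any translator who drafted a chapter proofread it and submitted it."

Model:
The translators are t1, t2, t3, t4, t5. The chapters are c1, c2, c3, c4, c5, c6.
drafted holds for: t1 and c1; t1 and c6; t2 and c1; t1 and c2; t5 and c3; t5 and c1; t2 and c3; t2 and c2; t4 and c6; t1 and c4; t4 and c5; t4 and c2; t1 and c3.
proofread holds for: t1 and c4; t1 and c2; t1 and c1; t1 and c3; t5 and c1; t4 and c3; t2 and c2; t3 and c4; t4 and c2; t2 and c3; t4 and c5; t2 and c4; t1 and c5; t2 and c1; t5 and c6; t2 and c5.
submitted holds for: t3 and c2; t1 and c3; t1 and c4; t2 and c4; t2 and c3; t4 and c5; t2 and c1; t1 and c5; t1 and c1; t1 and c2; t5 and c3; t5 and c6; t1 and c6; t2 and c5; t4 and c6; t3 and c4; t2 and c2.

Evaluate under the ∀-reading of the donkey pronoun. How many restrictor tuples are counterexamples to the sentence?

"it" takes "a chapter" as antecedent — a donkey pronoun bound across the clause boundary.
Strong reading: for every (t,c) with drafted(t,c), proofread(t,c) ∧ submitted(t,c).
Restrictor pairs: (t1,c1) ✓  (t1,c2) ✓  (t1,c3) ✓  (t1,c4) ✓  (t1,c6) ✗  (t2,c1) ✓  (t2,c2) ✓  (t2,c3) ✓  (t4,c2) ✗  (t4,c5) ✓  (t4,c6) ✗  (t5,c1) ✗  (t5,c3) ✗
Counterexamples (restrictor pairs failing the scope): 5.

5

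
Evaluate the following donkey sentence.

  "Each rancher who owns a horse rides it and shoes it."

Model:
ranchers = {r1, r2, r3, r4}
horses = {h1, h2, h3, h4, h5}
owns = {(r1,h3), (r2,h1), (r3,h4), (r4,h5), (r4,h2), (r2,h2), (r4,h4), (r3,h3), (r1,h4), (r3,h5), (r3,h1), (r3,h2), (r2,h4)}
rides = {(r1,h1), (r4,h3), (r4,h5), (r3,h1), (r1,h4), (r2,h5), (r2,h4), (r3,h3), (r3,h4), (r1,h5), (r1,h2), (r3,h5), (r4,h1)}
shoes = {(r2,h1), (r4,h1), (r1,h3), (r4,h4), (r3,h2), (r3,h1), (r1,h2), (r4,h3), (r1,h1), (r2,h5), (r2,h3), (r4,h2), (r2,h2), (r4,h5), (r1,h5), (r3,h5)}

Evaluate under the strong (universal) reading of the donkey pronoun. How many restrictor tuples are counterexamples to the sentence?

"it" takes "a horse" as antecedent — a donkey pronoun bound across the clause boundary.
Strong reading: for every (r,h) with owns(r,h), rides(r,h) ∧ shoes(r,h).
Restrictor pairs: (r1,h3) ✗  (r1,h4) ✗  (r2,h1) ✗  (r2,h2) ✗  (r2,h4) ✗  (r3,h1) ✓  (r3,h2) ✗  (r3,h3) ✗  (r3,h4) ✗  (r3,h5) ✓  (r4,h2) ✗  (r4,h4) ✗  (r4,h5) ✓
Counterexamples (restrictor pairs failing the scope): 10.

10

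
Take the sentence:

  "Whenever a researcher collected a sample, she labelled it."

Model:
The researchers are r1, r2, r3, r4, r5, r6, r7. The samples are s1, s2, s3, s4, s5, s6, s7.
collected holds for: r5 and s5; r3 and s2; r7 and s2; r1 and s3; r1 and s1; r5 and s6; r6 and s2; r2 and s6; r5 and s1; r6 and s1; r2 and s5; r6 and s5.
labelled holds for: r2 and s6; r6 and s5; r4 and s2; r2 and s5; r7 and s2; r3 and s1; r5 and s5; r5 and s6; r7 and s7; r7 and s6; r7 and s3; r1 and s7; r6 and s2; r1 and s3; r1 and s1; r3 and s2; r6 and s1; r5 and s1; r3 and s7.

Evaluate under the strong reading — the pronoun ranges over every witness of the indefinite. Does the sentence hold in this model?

"it" takes "a sample" as antecedent — a donkey pronoun bound across the clause boundary.
Strong reading: for every (r,s) with collected(r,s), labelled(r,s).
Restrictor pairs: (r1,s1) ✓  (r1,s3) ✓  (r2,s5) ✓  (r2,s6) ✓  (r3,s2) ✓  (r5,s1) ✓  (r5,s5) ✓  (r5,s6) ✓  (r6,s1) ✓  (r6,s2) ✓  (r6,s5) ✓  (r7,s2) ✓
Every restrictor pair satisfies the scope.

True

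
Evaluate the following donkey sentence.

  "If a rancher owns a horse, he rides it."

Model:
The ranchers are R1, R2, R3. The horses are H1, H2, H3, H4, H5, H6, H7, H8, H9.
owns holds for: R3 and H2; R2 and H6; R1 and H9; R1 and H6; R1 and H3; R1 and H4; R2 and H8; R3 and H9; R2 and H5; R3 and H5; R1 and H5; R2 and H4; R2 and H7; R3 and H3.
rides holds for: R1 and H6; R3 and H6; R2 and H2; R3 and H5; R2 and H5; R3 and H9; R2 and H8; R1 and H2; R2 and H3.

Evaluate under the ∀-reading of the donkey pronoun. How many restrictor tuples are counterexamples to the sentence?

9

"it" takes "a horse" as antecedent — a donkey pronoun bound across the clause boundary.
Strong reading: for every (r,h) with owns(r,h), rides(r,h).
Restrictor pairs: (R1,H3) ✗  (R1,H4) ✗  (R1,H5) ✗  (R1,H6) ✓  (R1,H9) ✗  (R2,H4) ✗  (R2,H5) ✓  (R2,H6) ✗  (R2,H7) ✗  (R2,H8) ✓  (R3,H2) ✗  (R3,H3) ✗  (R3,H5) ✓  (R3,H9) ✓
Counterexamples (restrictor pairs failing the scope): 9.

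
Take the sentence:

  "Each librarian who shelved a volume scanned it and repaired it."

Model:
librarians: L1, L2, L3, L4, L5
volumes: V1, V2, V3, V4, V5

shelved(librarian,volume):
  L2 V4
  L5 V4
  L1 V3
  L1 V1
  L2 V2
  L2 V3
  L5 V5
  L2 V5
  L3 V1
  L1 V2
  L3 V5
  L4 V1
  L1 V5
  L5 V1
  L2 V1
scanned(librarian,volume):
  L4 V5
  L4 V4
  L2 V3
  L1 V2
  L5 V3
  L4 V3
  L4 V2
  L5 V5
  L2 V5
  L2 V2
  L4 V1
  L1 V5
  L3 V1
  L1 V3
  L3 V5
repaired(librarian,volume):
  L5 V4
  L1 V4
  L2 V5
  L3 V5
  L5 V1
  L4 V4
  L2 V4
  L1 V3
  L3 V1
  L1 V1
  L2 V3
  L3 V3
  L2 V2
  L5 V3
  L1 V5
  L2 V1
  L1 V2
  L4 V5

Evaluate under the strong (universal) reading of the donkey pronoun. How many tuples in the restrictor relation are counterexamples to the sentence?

7

"it" takes "a volume" as antecedent — a donkey pronoun bound across the clause boundary.
Strong reading: for every (l,v) with shelved(l,v), scanned(l,v) ∧ repaired(l,v).
Restrictor pairs: (L1,V1) ✗  (L1,V2) ✓  (L1,V3) ✓  (L1,V5) ✓  (L2,V1) ✗  (L2,V2) ✓  (L2,V3) ✓  (L2,V4) ✗  (L2,V5) ✓  (L3,V1) ✓  (L3,V5) ✓  (L4,V1) ✗  (L5,V1) ✗  (L5,V4) ✗  (L5,V5) ✗
Counterexamples (restrictor pairs failing the scope): 7.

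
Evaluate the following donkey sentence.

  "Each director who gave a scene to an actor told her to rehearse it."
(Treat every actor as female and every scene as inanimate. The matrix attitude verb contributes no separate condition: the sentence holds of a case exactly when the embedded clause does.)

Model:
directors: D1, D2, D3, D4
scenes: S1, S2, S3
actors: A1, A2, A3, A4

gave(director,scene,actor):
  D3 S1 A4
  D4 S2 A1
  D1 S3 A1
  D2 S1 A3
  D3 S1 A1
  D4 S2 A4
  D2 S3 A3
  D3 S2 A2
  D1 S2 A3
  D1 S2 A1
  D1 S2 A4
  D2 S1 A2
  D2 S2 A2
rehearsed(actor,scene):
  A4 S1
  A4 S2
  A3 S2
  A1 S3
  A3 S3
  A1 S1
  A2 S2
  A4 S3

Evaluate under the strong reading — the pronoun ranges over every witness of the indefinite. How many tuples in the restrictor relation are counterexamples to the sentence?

"her" takes "an actor" as antecedent and "it" takes "a scene"; both are donkey pronouns co-varying with the restrictor.
Strong reading: for every (d,s,a) with gave(d,s,a), rehearsed(a,s).
Restrictor triples: (D1,S2,A1)→rehearsed(A1,S2) ✗  (D1,S2,A3)→rehearsed(A3,S2) ✓  (D1,S2,A4)→rehearsed(A4,S2) ✓  (D1,S3,A1)→rehearsed(A1,S3) ✓  (D2,S1,A2)→rehearsed(A2,S1) ✗  (D2,S1,A3)→rehearsed(A3,S1) ✗  (D2,S2,A2)→rehearsed(A2,S2) ✓  (D2,S3,A3)→rehearsed(A3,S3) ✓  (D3,S1,A1)→rehearsed(A1,S1) ✓  (D3,S1,A4)→rehearsed(A4,S1) ✓  (D3,S2,A2)→rehearsed(A2,S2) ✓  (D4,S2,A1)→rehearsed(A1,S2) ✗  (D4,S2,A4)→rehearsed(A4,S2) ✓
Counterexamples (restrictor triples failing the scope): 4.

4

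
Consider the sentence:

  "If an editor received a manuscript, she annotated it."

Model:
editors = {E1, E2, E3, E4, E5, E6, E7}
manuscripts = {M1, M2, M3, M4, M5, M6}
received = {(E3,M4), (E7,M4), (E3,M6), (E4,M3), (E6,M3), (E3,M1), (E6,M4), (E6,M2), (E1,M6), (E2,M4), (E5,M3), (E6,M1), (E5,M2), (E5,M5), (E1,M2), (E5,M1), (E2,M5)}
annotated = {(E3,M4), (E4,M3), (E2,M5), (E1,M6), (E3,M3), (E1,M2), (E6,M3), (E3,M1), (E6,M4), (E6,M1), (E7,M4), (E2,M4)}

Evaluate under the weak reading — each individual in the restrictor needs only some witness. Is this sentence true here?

False

"it" takes "a manuscript" as antecedent — a donkey pronoun bound across the clause boundary.
Weak reading: every editor e with some received-manuscript has at least one received-manuscript m such that annotated(e,m).
Per editor: E1:✓  E2:✓  E3:✓  E4:✓  E5:✗  E6:✓  E7:✓
E5 has no witness among its received-manuscripts.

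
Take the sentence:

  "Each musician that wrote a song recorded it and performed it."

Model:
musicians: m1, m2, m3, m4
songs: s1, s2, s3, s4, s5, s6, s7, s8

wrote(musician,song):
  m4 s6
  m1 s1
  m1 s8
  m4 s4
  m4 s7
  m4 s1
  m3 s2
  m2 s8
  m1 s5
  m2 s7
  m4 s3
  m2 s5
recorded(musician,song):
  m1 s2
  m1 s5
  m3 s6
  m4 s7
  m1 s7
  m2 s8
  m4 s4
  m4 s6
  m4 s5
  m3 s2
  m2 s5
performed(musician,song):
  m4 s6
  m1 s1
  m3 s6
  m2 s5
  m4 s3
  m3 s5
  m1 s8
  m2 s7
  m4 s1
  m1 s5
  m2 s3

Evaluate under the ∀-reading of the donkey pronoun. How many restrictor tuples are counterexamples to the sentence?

9

"it" takes "a song" as antecedent — a donkey pronoun bound across the clause boundary.
Strong reading: for every (m,s) with wrote(m,s), recorded(m,s) ∧ performed(m,s).
Restrictor pairs: (m1,s1) ✗  (m1,s5) ✓  (m1,s8) ✗  (m2,s5) ✓  (m2,s7) ✗  (m2,s8) ✗  (m3,s2) ✗  (m4,s1) ✗  (m4,s3) ✗  (m4,s4) ✗  (m4,s6) ✓  (m4,s7) ✗
Counterexamples (restrictor pairs failing the scope): 9.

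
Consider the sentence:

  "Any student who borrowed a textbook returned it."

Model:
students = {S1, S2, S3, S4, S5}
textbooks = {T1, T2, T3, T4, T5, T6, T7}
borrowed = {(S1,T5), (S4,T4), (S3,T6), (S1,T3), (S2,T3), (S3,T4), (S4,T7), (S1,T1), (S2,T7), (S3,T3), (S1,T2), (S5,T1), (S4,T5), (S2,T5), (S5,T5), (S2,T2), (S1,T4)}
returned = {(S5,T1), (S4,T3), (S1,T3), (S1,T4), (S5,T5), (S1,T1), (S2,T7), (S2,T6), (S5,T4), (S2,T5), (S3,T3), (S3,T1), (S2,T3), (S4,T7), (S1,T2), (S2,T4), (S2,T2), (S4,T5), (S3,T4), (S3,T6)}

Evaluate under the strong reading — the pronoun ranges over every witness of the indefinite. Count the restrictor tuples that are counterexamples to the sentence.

"it" takes "a textbook" as antecedent — a donkey pronoun bound across the clause boundary.
Strong reading: for every (s,t) with borrowed(s,t), returned(s,t).
Restrictor pairs: (S1,T1) ✓  (S1,T2) ✓  (S1,T3) ✓  (S1,T4) ✓  (S1,T5) ✗  (S2,T2) ✓  (S2,T3) ✓  (S2,T5) ✓  (S2,T7) ✓  (S3,T3) ✓  (S3,T4) ✓  (S3,T6) ✓  (S4,T4) ✗  (S4,T5) ✓  (S4,T7) ✓  (S5,T1) ✓  (S5,T5) ✓
Counterexamples (restrictor pairs failing the scope): 2.

2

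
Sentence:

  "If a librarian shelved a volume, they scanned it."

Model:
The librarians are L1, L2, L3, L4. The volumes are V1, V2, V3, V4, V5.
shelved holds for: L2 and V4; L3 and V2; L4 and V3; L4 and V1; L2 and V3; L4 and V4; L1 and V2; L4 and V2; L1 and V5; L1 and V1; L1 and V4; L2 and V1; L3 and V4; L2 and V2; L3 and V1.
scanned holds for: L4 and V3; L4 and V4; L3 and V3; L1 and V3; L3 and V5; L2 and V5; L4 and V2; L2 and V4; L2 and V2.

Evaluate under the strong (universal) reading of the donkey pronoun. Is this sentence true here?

"it" takes "a volume" as antecedent — a donkey pronoun bound across the clause boundary.
Strong reading: for every (l,v) with shelved(l,v), scanned(l,v).
Restrictor pairs: (L1,V1) ✗  (L1,V2) ✗  (L1,V4) ✗  (L1,V5) ✗  (L2,V1) ✗  (L2,V2) ✓  (L2,V3) ✗  (L2,V4) ✓  (L3,V1) ✗  (L3,V2) ✗  (L3,V4) ✗  (L4,V1) ✗  (L4,V2) ✓  (L4,V3) ✓  (L4,V4) ✓
Counterexample: (L1,V1) is in shelved but fails the scope.

False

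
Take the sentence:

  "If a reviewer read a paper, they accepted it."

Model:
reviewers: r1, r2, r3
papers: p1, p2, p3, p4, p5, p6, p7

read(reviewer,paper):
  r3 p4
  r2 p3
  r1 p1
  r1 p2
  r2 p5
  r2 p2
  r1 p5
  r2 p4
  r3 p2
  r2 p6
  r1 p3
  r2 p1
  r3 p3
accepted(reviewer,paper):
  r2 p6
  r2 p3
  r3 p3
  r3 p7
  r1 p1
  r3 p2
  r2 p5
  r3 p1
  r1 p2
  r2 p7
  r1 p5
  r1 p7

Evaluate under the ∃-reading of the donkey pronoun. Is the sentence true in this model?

"it" takes "a paper" as antecedent — a donkey pronoun bound across the clause boundary.
Weak reading: every reviewer r with some read-paper has at least one read-paper p such that accepted(r,p).
Per reviewer: r1:✓  r2:✓  r3:✓
Every reviewer in the restrictor has a witness.

True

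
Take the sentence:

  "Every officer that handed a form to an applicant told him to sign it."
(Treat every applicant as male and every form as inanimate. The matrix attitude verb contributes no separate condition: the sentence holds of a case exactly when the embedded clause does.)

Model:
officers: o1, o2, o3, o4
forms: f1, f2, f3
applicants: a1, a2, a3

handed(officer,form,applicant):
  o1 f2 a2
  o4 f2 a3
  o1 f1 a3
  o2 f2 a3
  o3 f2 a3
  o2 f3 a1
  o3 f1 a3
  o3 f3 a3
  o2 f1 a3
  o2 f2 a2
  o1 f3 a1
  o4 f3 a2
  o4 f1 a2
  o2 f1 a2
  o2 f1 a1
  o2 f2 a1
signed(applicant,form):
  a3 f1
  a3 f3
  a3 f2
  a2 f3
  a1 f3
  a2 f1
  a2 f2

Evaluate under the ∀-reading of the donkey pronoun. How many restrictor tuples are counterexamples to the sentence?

2

"him" takes "an applicant" as antecedent and "it" takes "a form"; both are donkey pronouns co-varying with the restrictor.
Strong reading: for every (o,f,a) with handed(o,f,a), signed(a,f).
Restrictor triples: (o1,f1,a3)→signed(a3,f1) ✓  (o1,f2,a2)→signed(a2,f2) ✓  (o1,f3,a1)→signed(a1,f3) ✓  (o2,f1,a1)→signed(a1,f1) ✗  (o2,f1,a2)→signed(a2,f1) ✓  (o2,f1,a3)→signed(a3,f1) ✓  (o2,f2,a1)→signed(a1,f2) ✗  (o2,f2,a2)→signed(a2,f2) ✓  (o2,f2,a3)→signed(a3,f2) ✓  (o2,f3,a1)→signed(a1,f3) ✓  (o3,f1,a3)→signed(a3,f1) ✓  (o3,f2,a3)→signed(a3,f2) ✓  (o3,f3,a3)→signed(a3,f3) ✓  (o4,f1,a2)→signed(a2,f1) ✓  (o4,f2,a3)→signed(a3,f2) ✓  (o4,f3,a2)→signed(a2,f3) ✓
Counterexamples (restrictor triples failing the scope): 2.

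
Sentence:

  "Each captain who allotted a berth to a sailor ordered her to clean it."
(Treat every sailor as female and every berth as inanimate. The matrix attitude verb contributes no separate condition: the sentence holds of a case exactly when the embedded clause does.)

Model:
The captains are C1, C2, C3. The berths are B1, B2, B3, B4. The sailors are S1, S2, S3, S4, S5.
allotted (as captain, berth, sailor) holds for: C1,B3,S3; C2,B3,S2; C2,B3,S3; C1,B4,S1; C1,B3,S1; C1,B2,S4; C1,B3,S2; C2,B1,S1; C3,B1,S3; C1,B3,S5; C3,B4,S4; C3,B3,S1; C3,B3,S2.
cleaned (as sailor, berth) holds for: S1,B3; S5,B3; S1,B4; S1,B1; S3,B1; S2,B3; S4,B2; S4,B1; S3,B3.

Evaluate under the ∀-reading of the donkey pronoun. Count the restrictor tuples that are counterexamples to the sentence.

"her" takes "a sailor" as antecedent and "it" takes "a berth"; both are donkey pronouns co-varying with the restrictor.
Strong reading: for every (c,b,s) with allotted(c,b,s), cleaned(s,b).
Restrictor triples: (C1,B2,S4)→cleaned(S4,B2) ✓  (C1,B3,S1)→cleaned(S1,B3) ✓  (C1,B3,S2)→cleaned(S2,B3) ✓  (C1,B3,S3)→cleaned(S3,B3) ✓  (C1,B3,S5)→cleaned(S5,B3) ✓  (C1,B4,S1)→cleaned(S1,B4) ✓  (C2,B1,S1)→cleaned(S1,B1) ✓  (C2,B3,S2)→cleaned(S2,B3) ✓  (C2,B3,S3)→cleaned(S3,B3) ✓  (C3,B1,S3)→cleaned(S3,B1) ✓  (C3,B3,S1)→cleaned(S1,B3) ✓  (C3,B3,S2)→cleaned(S2,B3) ✓  (C3,B4,S4)→cleaned(S4,B4) ✗
Counterexamples (restrictor triples failing the scope): 1.

1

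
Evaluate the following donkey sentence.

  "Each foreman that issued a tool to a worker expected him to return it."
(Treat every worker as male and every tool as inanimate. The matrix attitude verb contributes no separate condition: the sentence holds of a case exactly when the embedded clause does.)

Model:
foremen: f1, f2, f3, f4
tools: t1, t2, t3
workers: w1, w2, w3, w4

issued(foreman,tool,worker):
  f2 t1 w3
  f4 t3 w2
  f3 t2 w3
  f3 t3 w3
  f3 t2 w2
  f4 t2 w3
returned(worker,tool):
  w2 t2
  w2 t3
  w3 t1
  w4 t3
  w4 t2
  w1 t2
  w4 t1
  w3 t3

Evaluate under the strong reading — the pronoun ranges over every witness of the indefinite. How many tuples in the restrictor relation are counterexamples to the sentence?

2

"him" takes "a worker" as antecedent and "it" takes "a tool"; both are donkey pronouns co-varying with the restrictor.
Strong reading: for every (f,t,w) with issued(f,t,w), returned(w,t).
Restrictor triples: (f2,t1,w3)→returned(w3,t1) ✓  (f3,t2,w2)→returned(w2,t2) ✓  (f3,t2,w3)→returned(w3,t2) ✗  (f3,t3,w3)→returned(w3,t3) ✓  (f4,t2,w3)→returned(w3,t2) ✗  (f4,t3,w2)→returned(w2,t3) ✓
Counterexamples (restrictor triples failing the scope): 2.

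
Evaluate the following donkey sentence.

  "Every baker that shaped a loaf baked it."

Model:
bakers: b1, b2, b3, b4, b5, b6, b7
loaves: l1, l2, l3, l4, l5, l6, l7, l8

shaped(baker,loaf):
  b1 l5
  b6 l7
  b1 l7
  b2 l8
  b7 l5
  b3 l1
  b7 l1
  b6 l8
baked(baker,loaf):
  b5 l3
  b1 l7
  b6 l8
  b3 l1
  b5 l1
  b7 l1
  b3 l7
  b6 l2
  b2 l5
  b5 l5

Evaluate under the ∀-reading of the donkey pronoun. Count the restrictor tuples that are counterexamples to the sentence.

4

"it" takes "a loaf" as antecedent — a donkey pronoun bound across the clause boundary.
Strong reading: for every (b,l) with shaped(b,l), baked(b,l).
Restrictor pairs: (b1,l5) ✗  (b1,l7) ✓  (b2,l8) ✗  (b3,l1) ✓  (b6,l7) ✗  (b6,l8) ✓  (b7,l1) ✓  (b7,l5) ✗
Counterexamples (restrictor pairs failing the scope): 4.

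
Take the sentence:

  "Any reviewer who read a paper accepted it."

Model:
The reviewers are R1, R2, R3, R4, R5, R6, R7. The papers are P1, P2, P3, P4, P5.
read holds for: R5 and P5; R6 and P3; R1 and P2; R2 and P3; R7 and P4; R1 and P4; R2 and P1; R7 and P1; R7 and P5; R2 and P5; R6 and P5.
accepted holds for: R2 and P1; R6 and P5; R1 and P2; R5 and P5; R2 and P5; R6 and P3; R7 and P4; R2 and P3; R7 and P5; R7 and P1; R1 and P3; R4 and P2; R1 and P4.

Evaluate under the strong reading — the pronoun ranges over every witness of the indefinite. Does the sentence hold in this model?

"it" takes "a paper" as antecedent — a donkey pronoun bound across the clause boundary.
Strong reading: for every (r,p) with read(r,p), accepted(r,p).
Restrictor pairs: (R1,P2) ✓  (R1,P4) ✓  (R2,P1) ✓  (R2,P3) ✓  (R2,P5) ✓  (R5,P5) ✓  (R6,P3) ✓  (R6,P5) ✓  (R7,P1) ✓  (R7,P4) ✓  (R7,P5) ✓
Every restrictor pair satisfies the scope.

True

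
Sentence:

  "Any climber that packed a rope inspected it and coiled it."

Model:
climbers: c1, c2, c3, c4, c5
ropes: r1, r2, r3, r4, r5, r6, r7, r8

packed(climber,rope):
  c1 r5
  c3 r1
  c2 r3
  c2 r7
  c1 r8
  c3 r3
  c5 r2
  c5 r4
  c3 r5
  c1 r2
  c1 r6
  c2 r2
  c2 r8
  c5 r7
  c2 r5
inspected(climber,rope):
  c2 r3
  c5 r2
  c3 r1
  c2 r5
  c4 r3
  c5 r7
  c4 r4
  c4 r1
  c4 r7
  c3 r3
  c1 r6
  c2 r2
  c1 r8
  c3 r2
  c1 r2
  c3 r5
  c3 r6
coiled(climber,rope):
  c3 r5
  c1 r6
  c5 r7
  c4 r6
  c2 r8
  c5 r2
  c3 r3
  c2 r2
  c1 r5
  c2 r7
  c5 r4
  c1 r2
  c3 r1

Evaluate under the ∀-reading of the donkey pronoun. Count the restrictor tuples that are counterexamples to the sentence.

"it" takes "a rope" as antecedent — a donkey pronoun bound across the clause boundary.
Strong reading: for every (c,r) with packed(c,r), inspected(c,r) ∧ coiled(c,r).
Restrictor pairs: (c1,r2) ✓  (c1,r5) ✗  (c1,r6) ✓  (c1,r8) ✗  (c2,r2) ✓  (c2,r3) ✗  (c2,r5) ✗  (c2,r7) ✗  (c2,r8) ✗  (c3,r1) ✓  (c3,r3) ✓  (c3,r5) ✓  (c5,r2) ✓  (c5,r4) ✗  (c5,r7) ✓
Counterexamples (restrictor pairs failing the scope): 7.

7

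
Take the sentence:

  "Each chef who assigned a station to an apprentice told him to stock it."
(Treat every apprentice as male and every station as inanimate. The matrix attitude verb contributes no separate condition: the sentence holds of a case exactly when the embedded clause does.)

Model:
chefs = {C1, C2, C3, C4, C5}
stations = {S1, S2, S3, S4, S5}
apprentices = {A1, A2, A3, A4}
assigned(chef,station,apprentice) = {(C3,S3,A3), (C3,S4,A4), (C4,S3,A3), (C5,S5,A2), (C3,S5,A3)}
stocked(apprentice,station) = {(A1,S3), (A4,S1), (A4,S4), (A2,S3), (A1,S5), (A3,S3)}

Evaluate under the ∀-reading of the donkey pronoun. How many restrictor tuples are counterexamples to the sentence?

2

"him" takes "an apprentice" as antecedent and "it" takes "a station"; both are donkey pronouns co-varying with the restrictor.
Strong reading: for every (c,s,a) with assigned(c,s,a), stocked(a,s).
Restrictor triples: (C3,S3,A3)→stocked(A3,S3) ✓  (C3,S4,A4)→stocked(A4,S4) ✓  (C3,S5,A3)→stocked(A3,S5) ✗  (C4,S3,A3)→stocked(A3,S3) ✓  (C5,S5,A2)→stocked(A2,S5) ✗
Counterexamples (restrictor triples failing the scope): 2.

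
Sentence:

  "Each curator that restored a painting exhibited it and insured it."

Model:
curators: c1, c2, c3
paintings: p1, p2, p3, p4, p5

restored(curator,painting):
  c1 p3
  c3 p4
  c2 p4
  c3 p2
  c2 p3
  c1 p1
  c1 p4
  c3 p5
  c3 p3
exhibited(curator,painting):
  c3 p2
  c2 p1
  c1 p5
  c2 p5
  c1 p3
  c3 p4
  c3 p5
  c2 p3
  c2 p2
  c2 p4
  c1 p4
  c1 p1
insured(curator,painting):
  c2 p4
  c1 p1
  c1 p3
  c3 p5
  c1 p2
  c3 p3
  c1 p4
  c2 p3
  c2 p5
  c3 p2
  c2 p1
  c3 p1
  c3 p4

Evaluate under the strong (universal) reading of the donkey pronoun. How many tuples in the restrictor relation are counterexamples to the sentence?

"it" takes "a painting" as antecedent — a donkey pronoun bound across the clause boundary.
Strong reading: for every (c,p) with restored(c,p), exhibited(c,p) ∧ insured(c,p).
Restrictor pairs: (c1,p1) ✓  (c1,p3) ✓  (c1,p4) ✓  (c2,p3) ✓  (c2,p4) ✓  (c3,p2) ✓  (c3,p3) ✗  (c3,p4) ✓  (c3,p5) ✓
Counterexamples (restrictor pairs failing the scope): 1.

1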